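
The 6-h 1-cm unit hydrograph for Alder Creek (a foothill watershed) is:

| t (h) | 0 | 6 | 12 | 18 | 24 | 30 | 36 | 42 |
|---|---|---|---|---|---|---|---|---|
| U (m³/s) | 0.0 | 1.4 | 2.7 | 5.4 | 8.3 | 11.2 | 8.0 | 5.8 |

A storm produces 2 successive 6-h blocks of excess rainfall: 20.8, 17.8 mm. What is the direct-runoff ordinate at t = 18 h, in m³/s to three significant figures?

By discrete convolution, Q_j = Σ (P_i / 10 mm) · U_{j−i}.
At t = 18 h (j=3): Q = (20.8/10)·5.4 + (17.8/10)·2.7 = 16.0 m³/s.

Q ≈ 16.0 m³/s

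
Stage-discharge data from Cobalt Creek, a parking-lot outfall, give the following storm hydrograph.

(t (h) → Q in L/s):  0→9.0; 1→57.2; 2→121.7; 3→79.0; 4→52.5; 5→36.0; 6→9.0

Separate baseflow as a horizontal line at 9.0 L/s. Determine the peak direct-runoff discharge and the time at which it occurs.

Subtracting baseflow gives direct-runoff ordinates: 0.0, 48.2, 112.7, 70.0, 43.5, 27.0, 0.0 L/s.
The maximum is 112.7 L/s, occurring at the reading for t = 2 h.

Q_p = 112.7 L/s at t = 2 h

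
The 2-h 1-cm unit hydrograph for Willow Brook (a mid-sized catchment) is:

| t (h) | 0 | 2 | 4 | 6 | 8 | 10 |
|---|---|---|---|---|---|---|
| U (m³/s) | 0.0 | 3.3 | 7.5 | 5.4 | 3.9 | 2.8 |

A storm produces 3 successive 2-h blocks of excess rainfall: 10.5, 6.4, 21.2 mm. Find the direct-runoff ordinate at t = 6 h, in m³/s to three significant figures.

By discrete convolution, Q_j = Σ (P_i / 10 mm) · U_{j−i}.
At t = 6 h (j=3): Q = (10.5/10)·5.4 + (6.4/10)·7.5 + (21.2/10)·3.3 = 17.5 m³/s.

Q ≈ 17.5 m³/s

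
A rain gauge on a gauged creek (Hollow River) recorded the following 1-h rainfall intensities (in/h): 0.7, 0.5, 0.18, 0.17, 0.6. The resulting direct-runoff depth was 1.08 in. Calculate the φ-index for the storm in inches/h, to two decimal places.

φ ≈ 0.24 in/h

Only the 3 blocks with intensity above φ contribute runoff: 0.7, 0.5, 0.6 in/h.
Σ(I−φ)·Δt = d  ⇒  (0.7+0.5+0.6 − 3φ)·1 = 1.08
φ = (1.800 − 1.08/1) / 3 = 0.24 in/h.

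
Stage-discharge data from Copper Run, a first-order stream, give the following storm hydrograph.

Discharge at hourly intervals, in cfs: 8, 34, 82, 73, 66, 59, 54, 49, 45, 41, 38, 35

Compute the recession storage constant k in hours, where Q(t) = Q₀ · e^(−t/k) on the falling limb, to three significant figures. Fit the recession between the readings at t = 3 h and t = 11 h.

On the falling limb, Q drops from 73 to 35 cfs between t = 3 h and t = 11 h (Δt = 8 h).
k = −Δt / ln(Q₂/Q₁) = −8 / ln(35/73) = 10.9 h.

k ≈ 10.9 h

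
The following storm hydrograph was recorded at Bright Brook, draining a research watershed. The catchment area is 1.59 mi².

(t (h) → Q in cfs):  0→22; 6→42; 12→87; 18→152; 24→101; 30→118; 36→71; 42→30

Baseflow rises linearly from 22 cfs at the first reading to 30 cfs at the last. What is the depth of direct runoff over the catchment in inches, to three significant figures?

Direct runoff: 0.00, 18.86, 62.71, 126.57, 74.43, 90.29, 42.14, 0.00 cfs; ΣQ_DR = 415.0 cfs.
V = ΣQ_DR · Δt = 415.0 × 21600 s = 8.964 × 10^6 ft³.
Over A = 1.59 mi², depth = V / A = 2.43 in.

d ≈ 2.43 in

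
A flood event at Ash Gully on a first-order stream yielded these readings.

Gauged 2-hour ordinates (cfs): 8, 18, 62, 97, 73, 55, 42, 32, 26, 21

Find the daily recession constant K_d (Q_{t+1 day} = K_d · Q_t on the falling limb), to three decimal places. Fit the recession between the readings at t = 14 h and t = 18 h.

Between t = 14 h and t = 18 h the flow falls from 32 to 21 cfs over 2×2 h = 4 h.
Per-interval ratio K = (21/32)^(1/2) = 0.8101; K_d = K^(24/2) = 0.080.

K_d ≈ 0.080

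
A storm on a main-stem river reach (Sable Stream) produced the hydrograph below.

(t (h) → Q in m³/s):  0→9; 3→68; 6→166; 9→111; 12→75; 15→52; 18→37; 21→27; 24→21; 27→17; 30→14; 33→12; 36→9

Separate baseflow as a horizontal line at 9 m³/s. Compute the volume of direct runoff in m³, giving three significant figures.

Direct-runoff ordinates (Q − Q_b): 0.0, 59.0, 157.0, 102.0, 66.0, 43.0, 28.0, 18.0, 12.0, 8.0, 5.0, 3.0, 0.0 m³/s.
ΣQ_DR = 501.0 m³/s.
With Δt = 3 h = 10800 s, V = ΣQ_DR · Δt = 501.0 × 10800 = 5.41 × 10^6 m³.

V ≈ 5.41 × 10^6 m³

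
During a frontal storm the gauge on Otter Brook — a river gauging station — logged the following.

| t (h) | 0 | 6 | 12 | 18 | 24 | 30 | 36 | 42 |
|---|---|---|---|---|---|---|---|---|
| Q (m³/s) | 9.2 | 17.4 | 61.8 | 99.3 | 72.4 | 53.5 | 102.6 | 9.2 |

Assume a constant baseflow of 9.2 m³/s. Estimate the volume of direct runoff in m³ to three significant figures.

Direct-runoff ordinates (Q − Q_b): 0.0, 8.2, 52.6, 90.1, 63.2, 44.3, 93.4, 0.0 m³/s.
ΣQ_DR = 351.8 m³/s.
With Δt = 6 h = 21600 s, V = ΣQ_DR · Δt = 351.8 × 21600 = 7.60 × 10^6 m³.

V ≈ 7.60 × 10^6 m³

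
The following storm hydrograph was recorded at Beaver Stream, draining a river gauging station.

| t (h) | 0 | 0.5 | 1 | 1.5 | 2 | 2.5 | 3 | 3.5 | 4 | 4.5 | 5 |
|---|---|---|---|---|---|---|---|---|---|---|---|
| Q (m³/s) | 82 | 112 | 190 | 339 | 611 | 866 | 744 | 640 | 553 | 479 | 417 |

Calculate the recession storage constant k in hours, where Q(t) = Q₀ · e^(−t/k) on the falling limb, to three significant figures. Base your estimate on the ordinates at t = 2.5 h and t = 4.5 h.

k ≈ 3.38 h

On the falling limb, Q drops from 866 to 479 m³/s between t = 2.5 h and t = 4.5 h (Δt = 2 h).
k = −Δt / ln(Q₂/Q₁) = −2 / ln(479/866) = 3.38 h.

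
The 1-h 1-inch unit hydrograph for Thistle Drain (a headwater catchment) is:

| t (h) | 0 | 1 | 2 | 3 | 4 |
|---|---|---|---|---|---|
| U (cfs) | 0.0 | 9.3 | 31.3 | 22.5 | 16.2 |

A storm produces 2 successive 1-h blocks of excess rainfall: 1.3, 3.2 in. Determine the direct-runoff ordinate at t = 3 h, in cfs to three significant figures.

By discrete convolution, Q_j = Σ (P_i / 1 in) · U_{j−i}.
At t = 3 h (j=3): Q = (1.3/1)·22.5 + (3.2/1)·31.3 = 129 cfs.

Q ≈ 129 cfs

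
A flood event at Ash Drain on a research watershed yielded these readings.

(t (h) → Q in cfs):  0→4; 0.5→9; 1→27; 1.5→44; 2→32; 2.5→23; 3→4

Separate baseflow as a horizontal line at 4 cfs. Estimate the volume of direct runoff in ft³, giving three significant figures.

Direct-runoff ordinates (Q − Q_b): 0.0, 5.0, 23.0, 40.0, 28.0, 19.0, 0.0 cfs.
ΣQ_DR = 115.0 cfs.
With Δt = 0.5 h = 1800 s, V = ΣQ_DR · Δt = 115.0 × 1800 = 2.07 × 10^5 ft³.

V ≈ 2.07 × 10^5 ft³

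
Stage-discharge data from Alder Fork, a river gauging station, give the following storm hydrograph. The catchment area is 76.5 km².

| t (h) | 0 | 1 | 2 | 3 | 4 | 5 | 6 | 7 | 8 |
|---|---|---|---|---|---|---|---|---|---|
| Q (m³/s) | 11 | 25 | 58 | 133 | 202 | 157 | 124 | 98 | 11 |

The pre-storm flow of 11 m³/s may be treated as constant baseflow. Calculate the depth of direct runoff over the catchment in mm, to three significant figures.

d ≈ 33.9 mm

Direct runoff: 0.0, 14.0, 47.0, 122.0, 191.0, 146.0, 113.0, 87.0, 0.0 m³/s; ΣQ_DR = 720.0 m³/s.
V = ΣQ_DR · Δt = 720.0 × 3600 s = 2.592 × 10^6 m³.
Over A = 76.5 km², depth = V / A = 33.9 mm.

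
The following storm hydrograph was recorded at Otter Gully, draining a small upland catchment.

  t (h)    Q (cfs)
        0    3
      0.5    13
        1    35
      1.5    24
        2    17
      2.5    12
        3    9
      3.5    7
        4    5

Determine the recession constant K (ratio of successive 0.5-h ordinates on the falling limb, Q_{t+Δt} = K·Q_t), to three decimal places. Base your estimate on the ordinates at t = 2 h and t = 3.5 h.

Using the recession-limb readings at t = 2 h and t = 3.5 h: Q falls from 17 to 7 cfs over 3 intervals.
K = (Q₂/Q₁)^(1/3) = (7/17)^(1/3) = 0.744.

K ≈ 0.744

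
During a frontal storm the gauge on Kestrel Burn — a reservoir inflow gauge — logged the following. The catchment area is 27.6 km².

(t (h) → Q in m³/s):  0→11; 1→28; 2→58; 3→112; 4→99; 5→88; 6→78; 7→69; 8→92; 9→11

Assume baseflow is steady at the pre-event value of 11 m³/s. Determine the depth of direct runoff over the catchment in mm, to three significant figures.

d ≈ 69.9 mm

Direct runoff: 0.0, 17.0, 47.0, 101.0, 88.0, 77.0, 67.0, 58.0, 81.0, 0.0 m³/s; ΣQ_DR = 536.0 m³/s.
V = ΣQ_DR · Δt = 536.0 × 3600 s = 1.930 × 10^6 m³.
Over A = 27.6 km², depth = V / A = 69.9 mm.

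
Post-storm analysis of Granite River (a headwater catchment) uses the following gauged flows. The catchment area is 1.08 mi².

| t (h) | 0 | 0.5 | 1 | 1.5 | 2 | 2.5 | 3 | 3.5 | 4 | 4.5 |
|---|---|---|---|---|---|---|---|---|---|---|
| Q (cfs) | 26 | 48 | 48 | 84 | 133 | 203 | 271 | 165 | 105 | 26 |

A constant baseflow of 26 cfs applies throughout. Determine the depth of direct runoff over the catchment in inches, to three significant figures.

d ≈ 0.609 in

Direct runoff: 0.0, 22.0, 22.0, 58.0, 107.0, 177.0, 245.0, 139.0, 79.0, 0.0 cfs; ΣQ_DR = 849.0 cfs.
V = ΣQ_DR · Δt = 849.0 × 1800 s = 1.528 × 10^6 ft³.
Over A = 1.08 mi², depth = V / A = 0.609 in.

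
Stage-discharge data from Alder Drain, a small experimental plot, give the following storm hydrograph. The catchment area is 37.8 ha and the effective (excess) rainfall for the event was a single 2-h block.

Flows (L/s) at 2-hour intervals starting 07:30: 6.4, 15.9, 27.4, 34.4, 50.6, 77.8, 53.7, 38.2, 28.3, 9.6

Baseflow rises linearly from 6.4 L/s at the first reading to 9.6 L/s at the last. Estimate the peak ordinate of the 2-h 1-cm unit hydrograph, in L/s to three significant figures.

Direct runoff: 0.00, 9.14, 20.29, 26.93, 42.78, 69.62, 45.17, 29.31, 19.06, 0.00 L/s; ΣQ_DR = 262.3 L/s, peak = 69.62 L/s.
Runoff depth d = ΣQ_DR·Δt / A = 262.3 × 7200 / (37.8 ha) = 4.996 mm.
The 1-cm UH is the DRH scaled by (10 mm)/d, so U_p = 69.62 × 10/4.996 = 139 L/s.

U_p ≈ 139 L/s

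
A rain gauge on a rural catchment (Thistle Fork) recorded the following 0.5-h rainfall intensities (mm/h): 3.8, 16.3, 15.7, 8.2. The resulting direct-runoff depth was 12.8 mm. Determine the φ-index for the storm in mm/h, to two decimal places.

Only the 3 blocks with intensity above φ contribute runoff: 16.3, 15.7, 8.2 mm/h.
Σ(I−φ)·Δt = d  ⇒  (16.3+15.7+8.2 − 3φ)·0.5 = 12.8
φ = (40.20 − 12.8/0.5) / 3 = 4.87 mm/h.

φ ≈ 4.87 mm/h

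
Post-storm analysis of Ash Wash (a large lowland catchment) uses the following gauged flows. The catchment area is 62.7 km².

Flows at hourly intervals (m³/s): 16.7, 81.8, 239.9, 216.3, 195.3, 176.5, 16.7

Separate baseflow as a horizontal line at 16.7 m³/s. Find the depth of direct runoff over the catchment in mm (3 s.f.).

d ≈ 47.4 mm

Direct runoff: 0.0, 65.1, 223.2, 199.6, 178.6, 159.8, 0.0 m³/s; ΣQ_DR = 826.3 m³/s.
V = ΣQ_DR · Δt = 826.3 × 3600 s = 2.975 × 10^6 m³.
Over A = 62.7 km², depth = V / A = 47.4 mm.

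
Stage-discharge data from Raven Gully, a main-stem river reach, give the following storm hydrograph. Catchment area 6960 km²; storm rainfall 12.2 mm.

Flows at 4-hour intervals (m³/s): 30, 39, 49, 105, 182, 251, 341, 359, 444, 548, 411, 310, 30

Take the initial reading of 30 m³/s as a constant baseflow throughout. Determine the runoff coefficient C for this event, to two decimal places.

ΣQ_DR = 2709 m³/s; V = ΣQ_DR·Δt = 3.901 × 10^7 m³.
Runoff depth d = V / A = 5.605 mm.
C = d / P = 5.605 / 12.2 = 0.46.

C ≈ 0.46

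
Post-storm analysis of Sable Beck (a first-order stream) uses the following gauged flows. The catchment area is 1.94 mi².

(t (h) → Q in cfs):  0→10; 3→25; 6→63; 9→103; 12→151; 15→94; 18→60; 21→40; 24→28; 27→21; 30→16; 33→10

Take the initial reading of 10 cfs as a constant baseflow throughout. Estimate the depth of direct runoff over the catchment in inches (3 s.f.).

d ≈ 1.20 in

Direct runoff: 0.0, 15.0, 53.0, 93.0, 141.0, 84.0, 50.0, 30.0, 18.0, 11.0, 6.0, 0.0 cfs; ΣQ_DR = 501.0 cfs.
V = ΣQ_DR · Δt = 501.0 × 10800 s = 5.411 × 10^6 ft³.
Over A = 1.94 mi², depth = V / A = 1.20 in.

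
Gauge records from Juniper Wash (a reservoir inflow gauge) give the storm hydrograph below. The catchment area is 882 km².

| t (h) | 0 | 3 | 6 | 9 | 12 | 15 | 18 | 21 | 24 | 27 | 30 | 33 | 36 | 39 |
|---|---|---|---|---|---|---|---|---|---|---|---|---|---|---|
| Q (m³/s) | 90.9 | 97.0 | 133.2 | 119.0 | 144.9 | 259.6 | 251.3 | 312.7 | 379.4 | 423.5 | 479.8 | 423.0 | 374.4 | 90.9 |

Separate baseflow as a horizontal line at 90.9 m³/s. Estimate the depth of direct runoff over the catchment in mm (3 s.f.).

d ≈ 28.2 mm

Direct runoff: 0.0, 6.1, 42.3, 28.1, 54.0, 168.7, 160.4, 221.8, 288.5, 332.6, 388.9, 332.1, 283.5, 0.0 m³/s; ΣQ_DR = 2307 m³/s.
V = ΣQ_DR · Δt = 2307 × 10800 s = 2.492 × 10^7 m³.
Over A = 882 km², depth = V / A = 28.2 mm.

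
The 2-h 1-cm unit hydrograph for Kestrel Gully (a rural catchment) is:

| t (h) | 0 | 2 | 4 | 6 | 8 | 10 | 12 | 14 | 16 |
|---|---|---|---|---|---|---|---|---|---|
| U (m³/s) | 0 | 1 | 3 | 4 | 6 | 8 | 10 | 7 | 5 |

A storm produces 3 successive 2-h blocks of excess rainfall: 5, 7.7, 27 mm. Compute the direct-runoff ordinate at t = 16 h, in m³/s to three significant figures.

By discrete convolution, Q_j = Σ (P_i / 10 mm) · U_{j−i}.
At t = 16 h (j=8): Q = (5/10)·5 + (7.7/10)·7 + (27/10)·10 = 34.9 m³/s.

Q ≈ 34.9 m³/s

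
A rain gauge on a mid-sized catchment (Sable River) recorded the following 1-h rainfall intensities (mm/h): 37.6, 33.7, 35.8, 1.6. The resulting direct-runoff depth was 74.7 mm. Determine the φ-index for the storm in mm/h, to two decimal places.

φ ≈ 10.80 mm/h

Only the 3 blocks with intensity above φ contribute runoff: 37.6, 33.7, 35.8 mm/h.
Σ(I−φ)·Δt = d  ⇒  (37.6+33.7+35.8 − 3φ)·1 = 74.7
φ = (107.1 − 74.7/1) / 3 = 10.80 mm/h.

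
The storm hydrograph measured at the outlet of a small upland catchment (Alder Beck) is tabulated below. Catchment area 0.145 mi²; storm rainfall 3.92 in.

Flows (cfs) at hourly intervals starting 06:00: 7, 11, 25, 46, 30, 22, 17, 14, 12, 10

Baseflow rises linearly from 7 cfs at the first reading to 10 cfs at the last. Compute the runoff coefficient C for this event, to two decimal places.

C ≈ 0.30

ΣQ_DR = 109.0 cfs; V = ΣQ_DR·Δt = 3.924 × 10^5 ft³.
Runoff depth d = V / A = 1.165 in.
C = d / P = 1.165 / 3.92 = 0.30.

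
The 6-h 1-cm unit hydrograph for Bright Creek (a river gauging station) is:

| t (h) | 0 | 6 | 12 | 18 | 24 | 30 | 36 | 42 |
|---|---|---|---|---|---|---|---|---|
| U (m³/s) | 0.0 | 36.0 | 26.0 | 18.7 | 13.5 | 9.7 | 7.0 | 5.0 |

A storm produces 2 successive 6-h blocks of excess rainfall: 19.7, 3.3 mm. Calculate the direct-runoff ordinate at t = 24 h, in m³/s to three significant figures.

By discrete convolution, Q_j = Σ (P_i / 10 mm) · U_{j−i}.
At t = 24 h (j=4): Q = (19.7/10)·13.5 + (3.3/10)·18.7 = 32.8 m³/s.

Q ≈ 32.8 m³/s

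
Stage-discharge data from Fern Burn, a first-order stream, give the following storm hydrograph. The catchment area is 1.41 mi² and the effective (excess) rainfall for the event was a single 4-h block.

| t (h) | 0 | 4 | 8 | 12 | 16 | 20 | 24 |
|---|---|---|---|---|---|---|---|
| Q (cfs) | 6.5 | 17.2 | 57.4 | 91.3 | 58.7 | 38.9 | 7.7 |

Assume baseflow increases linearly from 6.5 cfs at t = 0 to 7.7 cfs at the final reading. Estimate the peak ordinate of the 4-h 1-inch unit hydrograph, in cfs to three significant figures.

Direct runoff: 0.00, 10.50, 50.50, 84.20, 51.40, 31.40, 0.00 cfs; ΣQ_DR = 228.0 cfs, peak = 84.20 cfs.
Runoff depth d = ΣQ_DR·Δt / A = 228.0 × 14400 / (1.41 mi²) = 1.002 in.
The 1-inch UH is the DRH scaled by (1 in)/d, so U_p = 84.20 × 1/1.002 = 84.0 cfs.

U_p ≈ 84.0 cfs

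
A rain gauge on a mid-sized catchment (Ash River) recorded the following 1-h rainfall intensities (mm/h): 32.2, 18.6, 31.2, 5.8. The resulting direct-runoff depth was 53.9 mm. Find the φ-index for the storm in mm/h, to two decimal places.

φ ≈ 9.37 mm/h

Only the 3 blocks with intensity above φ contribute runoff: 32.2, 18.6, 31.2 mm/h.
Σ(I−φ)·Δt = d  ⇒  (32.2+18.6+31.2 − 3φ)·1 = 53.9
φ = (82.00 − 53.9/1) / 3 = 9.37 mm/h.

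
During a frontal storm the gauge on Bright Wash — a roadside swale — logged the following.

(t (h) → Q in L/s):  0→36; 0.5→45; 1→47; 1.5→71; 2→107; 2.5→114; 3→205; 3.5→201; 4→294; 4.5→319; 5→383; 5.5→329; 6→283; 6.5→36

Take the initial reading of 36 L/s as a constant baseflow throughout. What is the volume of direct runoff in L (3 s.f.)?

V ≈ 3.54 × 10^6 L

Direct-runoff ordinates (Q − Q_b): 0.0, 9.0, 11.0, 35.0, 71.0, 78.0, 169.0, 165.0, 258.0, 283.0, 347.0, 293.0, 247.0, 0.0 L/s.
ΣQ_DR = 1966 L/s.
With Δt = 0.5 h = 1800 s, V = ΣQ_DR · Δt = 1966 × 1800 = 3.54 × 10^6 L.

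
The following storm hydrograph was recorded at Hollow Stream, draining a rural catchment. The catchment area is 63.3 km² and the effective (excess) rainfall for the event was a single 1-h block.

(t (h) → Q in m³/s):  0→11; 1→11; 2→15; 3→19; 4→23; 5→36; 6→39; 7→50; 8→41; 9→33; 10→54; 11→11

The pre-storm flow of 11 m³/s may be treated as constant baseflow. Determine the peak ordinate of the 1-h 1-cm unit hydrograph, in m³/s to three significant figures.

U_p ≈ 35.8 m³/s

Direct runoff: 0.0, 0.0, 4.0, 8.0, 12.0, 25.0, 28.0, 39.0, 30.0, 22.0, 43.0, 0.0 m³/s; ΣQ_DR = 211.0 m³/s, peak = 43.0 m³/s.
Runoff depth d = ΣQ_DR·Δt / A = 211.0 × 3600 / (63.3 km²) = 12.00 mm.
The 1-cm UH is the DRH scaled by (10 mm)/d, so U_p = 43.0 × 10/12.00 = 35.8 m³/s.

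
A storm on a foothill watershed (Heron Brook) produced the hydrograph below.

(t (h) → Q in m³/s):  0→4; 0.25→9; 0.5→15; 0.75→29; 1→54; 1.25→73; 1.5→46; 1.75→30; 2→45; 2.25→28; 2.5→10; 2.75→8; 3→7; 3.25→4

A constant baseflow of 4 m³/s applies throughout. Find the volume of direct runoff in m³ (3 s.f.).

V ≈ 2.75 × 10^5 m³

Direct-runoff ordinates (Q − Q_b): 0.0, 5.0, 11.0, 25.0, 50.0, 69.0, 42.0, 26.0, 41.0, 24.0, 6.0, 4.0, 3.0, 0.0 m³/s.
ΣQ_DR = 306.0 m³/s.
With Δt = 0.25 h = 900 s, V = ΣQ_DR · Δt = 306.0 × 900 = 2.75 × 10^5 m³.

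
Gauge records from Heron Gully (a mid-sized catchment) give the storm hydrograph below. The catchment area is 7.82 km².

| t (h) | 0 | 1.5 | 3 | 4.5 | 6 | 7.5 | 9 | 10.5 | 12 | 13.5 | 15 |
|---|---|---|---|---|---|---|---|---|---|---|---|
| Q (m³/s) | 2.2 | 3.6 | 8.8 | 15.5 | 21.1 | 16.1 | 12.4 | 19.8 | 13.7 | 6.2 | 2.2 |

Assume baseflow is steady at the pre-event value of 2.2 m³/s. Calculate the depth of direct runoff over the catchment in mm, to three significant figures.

Direct runoff: 0.0, 1.4, 6.6, 13.3, 18.9, 13.9, 10.2, 17.6, 11.5, 4.0, 0.0 m³/s; ΣQ_DR = 97.40 m³/s.
V = ΣQ_DR · Δt = 97.40 × 5400 s = 5.260 × 10^5 m³.
Over A = 7.82 km², depth = V / A = 67.3 mm.

d ≈ 67.3 mm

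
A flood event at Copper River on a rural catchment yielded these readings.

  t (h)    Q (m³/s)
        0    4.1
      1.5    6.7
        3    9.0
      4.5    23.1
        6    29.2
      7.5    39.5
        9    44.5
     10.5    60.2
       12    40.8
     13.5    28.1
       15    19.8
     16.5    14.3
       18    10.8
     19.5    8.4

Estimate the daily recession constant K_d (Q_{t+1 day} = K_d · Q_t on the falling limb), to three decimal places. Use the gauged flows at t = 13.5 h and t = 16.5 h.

Between t = 13.5 h and t = 16.5 h the flow falls from 28.1 to 14.3 m³/s over 2×1.5 h = 3 h.
Per-interval ratio K = (14.3/28.1)^(1/2) = 0.7134; K_d = K^(24/1.5) = 0.004.

K_d ≈ 0.004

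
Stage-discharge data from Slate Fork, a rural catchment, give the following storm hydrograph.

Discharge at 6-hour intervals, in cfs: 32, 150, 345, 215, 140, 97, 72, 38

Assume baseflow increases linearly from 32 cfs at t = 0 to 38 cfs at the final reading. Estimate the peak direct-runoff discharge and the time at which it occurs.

Q_p = 311.29 cfs at t = 12 h

Subtracting baseflow gives direct-runoff ordinates: 0.00, 117.14, 311.29, 180.43, 104.57, 60.71, 34.86, 0.00 cfs.
The maximum is 311.29 cfs, occurring at the reading for t = 12 h.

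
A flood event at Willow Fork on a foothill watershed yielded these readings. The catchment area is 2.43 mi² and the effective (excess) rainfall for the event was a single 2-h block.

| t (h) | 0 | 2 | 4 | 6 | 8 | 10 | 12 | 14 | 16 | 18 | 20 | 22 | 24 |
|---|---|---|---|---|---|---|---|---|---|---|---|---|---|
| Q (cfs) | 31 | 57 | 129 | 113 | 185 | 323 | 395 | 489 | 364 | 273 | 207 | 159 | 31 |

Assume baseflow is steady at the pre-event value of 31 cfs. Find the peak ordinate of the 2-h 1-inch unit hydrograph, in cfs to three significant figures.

Direct runoff: 0.0, 26.0, 98.0, 82.0, 154.0, 292.0, 364.0, 458.0, 333.0, 242.0, 176.0, 128.0, 0.0 cfs; ΣQ_DR = 2353 cfs, peak = 458.0 cfs.
Runoff depth d = ΣQ_DR·Δt / A = 2353 × 7200 / (2.43 mi²) = 3.001 in.
The 1-inch UH is the DRH scaled by (1 in)/d, so U_p = 458.0 × 1/3.001 = 153 cfs.

U_p ≈ 153 cfs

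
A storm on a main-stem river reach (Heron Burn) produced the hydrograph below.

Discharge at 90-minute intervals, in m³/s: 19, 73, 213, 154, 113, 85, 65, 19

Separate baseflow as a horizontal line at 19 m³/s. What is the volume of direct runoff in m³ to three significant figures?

Direct-runoff ordinates (Q − Q_b): 0.0, 54.0, 194.0, 135.0, 94.0, 66.0, 46.0, 0.0 m³/s.
ΣQ_DR = 589.0 m³/s.
With Δt = 1.5 h = 5400 s, V = ΣQ_DR · Δt = 589.0 × 5400 = 3.18 × 10^6 m³.

V ≈ 3.18 × 10^6 m³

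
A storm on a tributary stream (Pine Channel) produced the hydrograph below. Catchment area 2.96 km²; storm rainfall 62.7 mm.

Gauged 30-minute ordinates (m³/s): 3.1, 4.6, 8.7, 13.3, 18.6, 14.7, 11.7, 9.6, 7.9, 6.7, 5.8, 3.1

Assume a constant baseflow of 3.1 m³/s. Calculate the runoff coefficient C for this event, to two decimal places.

C ≈ 0.68

ΣQ_DR = 70.60 m³/s; V = ΣQ_DR·Δt = 1.271 × 10^5 m³.
Runoff depth d = V / A = 42.93 mm.
C = d / P = 42.93 / 62.7 = 0.68.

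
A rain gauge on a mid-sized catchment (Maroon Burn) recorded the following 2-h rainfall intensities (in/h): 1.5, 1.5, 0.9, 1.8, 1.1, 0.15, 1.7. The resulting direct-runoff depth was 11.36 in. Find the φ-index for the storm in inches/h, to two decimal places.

Only the 6 blocks with intensity above φ contribute runoff: 1.5, 1.5, 0.9, 1.8, 1.1, 1.7 in/h.
Σ(I−φ)·Δt = d  ⇒  (1.5+1.5+0.9+1.8+1.1+1.7 − 6φ)·2 = 11.36
φ = (8.500 − 11.36/2) / 6 = 0.47 in/h.

φ ≈ 0.47 in/h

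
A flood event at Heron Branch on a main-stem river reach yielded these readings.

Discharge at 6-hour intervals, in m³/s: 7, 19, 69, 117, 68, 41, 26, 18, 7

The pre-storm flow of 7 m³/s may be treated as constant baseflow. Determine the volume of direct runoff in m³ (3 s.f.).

V ≈ 6.67 × 10^6 m³

Direct-runoff ordinates (Q − Q_b): 0.0, 12.0, 62.0, 110.0, 61.0, 34.0, 19.0, 11.0, 0.0 m³/s.
ΣQ_DR = 309.0 m³/s.
With Δt = 6 h = 21600 s, V = ΣQ_DR · Δt = 309.0 × 21600 = 6.67 × 10^6 m³.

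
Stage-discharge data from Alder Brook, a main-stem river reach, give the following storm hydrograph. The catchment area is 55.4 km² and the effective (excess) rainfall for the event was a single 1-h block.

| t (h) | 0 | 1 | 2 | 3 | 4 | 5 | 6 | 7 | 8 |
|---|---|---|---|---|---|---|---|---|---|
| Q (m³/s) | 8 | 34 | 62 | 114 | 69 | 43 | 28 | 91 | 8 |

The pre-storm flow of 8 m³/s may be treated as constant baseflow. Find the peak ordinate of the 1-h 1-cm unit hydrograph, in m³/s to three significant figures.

Direct runoff: 0.0, 26.0, 54.0, 106.0, 61.0, 35.0, 20.0, 83.0, 0.0 m³/s; ΣQ_DR = 385.0 m³/s, peak = 106.0 m³/s.
Runoff depth d = ΣQ_DR·Δt / A = 385.0 × 3600 / (55.4 km²) = 25.02 mm.
The 1-cm UH is the DRH scaled by (10 mm)/d, so U_p = 106.0 × 10/25.02 = 42.4 m³/s.

U_p ≈ 42.4 m³/s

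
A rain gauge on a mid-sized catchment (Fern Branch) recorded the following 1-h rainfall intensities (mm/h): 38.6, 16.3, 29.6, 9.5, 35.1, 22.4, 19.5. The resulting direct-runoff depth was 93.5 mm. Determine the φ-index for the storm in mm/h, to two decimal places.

φ ≈ 11.33 mm/h

Only the 6 blocks with intensity above φ contribute runoff: 38.6, 16.3, 29.6, 35.1, 22.4, 19.5 mm/h.
Σ(I−φ)·Δt = d  ⇒  (38.6+16.3+29.6+35.1+22.4+19.5 − 6φ)·1 = 93.5
φ = (161.5 − 93.5/1) / 6 = 11.33 mm/h.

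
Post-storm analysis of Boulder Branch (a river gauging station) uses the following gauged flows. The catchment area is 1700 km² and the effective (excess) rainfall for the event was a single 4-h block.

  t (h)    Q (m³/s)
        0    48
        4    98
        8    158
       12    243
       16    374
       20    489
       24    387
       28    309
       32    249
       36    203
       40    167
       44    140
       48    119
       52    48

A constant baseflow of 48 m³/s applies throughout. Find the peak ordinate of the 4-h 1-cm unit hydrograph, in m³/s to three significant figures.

Direct runoff: 0.0, 50.0, 110.0, 195.0, 326.0, 441.0, 339.0, 261.0, 201.0, 155.0, 119.0, 92.0, 71.0, 0.0 m³/s; ΣQ_DR = 2360 m³/s, peak = 441.0 m³/s.
Runoff depth d = ΣQ_DR·Δt / A = 2360 × 14400 / (1700 km²) = 19.99 mm.
The 1-cm UH is the DRH scaled by (10 mm)/d, so U_p = 441.0 × 10/19.99 = 221 m³/s.

U_p ≈ 221 m³/s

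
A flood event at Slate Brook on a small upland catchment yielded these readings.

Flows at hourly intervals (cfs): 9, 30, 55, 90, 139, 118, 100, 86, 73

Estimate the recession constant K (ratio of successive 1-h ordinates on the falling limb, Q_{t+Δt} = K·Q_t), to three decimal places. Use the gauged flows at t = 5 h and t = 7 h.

K ≈ 0.854

Using the recession-limb readings at t = 5 h and t = 7 h: Q falls from 118 to 86 cfs over 2 intervals.
K = (Q₂/Q₁)^(1/2) = (86/118)^(1/2) = 0.854.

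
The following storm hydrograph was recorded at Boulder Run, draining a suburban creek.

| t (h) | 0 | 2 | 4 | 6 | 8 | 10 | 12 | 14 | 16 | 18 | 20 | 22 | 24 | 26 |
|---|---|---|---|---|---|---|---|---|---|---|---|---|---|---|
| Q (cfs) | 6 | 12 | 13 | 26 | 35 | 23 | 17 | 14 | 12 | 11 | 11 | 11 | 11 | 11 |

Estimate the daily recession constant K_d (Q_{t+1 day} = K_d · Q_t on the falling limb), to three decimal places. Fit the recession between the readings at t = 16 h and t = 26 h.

K_d ≈ 0.812

Between t = 16 h and t = 26 h the flow falls from 12 to 11 cfs over 5×2 h = 10 h.
Per-interval ratio K = (11/12)^(1/5) = 0.9827; K_d = K^(24/2) = 0.812.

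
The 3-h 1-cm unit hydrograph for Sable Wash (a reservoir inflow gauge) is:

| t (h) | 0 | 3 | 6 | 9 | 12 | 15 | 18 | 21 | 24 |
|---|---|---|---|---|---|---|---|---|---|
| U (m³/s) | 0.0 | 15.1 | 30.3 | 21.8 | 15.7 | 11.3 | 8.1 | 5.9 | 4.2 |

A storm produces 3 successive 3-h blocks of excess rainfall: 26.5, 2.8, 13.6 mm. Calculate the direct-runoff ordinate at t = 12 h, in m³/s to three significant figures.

By discrete convolution, Q_j = Σ (P_i / 10 mm) · U_{j−i}.
At t = 12 h (j=4): Q = (26.5/10)·15.7 + (2.8/10)·21.8 + (13.6/10)·30.3 = 88.9 m³/s.

Q ≈ 88.9 m³/s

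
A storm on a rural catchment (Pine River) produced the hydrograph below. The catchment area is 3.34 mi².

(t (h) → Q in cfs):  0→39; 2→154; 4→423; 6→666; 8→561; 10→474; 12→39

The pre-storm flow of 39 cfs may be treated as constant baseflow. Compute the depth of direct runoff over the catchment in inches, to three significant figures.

d ≈ 1.93 in

Direct runoff: 0.0, 115.0, 384.0, 627.0, 522.0, 435.0, 0.0 cfs; ΣQ_DR = 2083 cfs.
V = ΣQ_DR · Δt = 2083 × 7200 s = 1.500 × 10^7 ft³.
Over A = 3.34 mi², depth = V / A = 1.93 in.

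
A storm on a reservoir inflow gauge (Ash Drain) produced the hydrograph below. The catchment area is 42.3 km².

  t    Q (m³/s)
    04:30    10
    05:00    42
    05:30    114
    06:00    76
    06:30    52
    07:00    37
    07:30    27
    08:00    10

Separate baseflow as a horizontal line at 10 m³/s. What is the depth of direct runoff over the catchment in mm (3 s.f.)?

d ≈ 12.3 mm

Direct runoff: 0.0, 32.0, 104.0, 66.0, 42.0, 27.0, 17.0, 0.0 m³/s; ΣQ_DR = 288.0 m³/s.
V = ΣQ_DR · Δt = 288.0 × 1800 s = 5.184 × 10^5 m³.
Over A = 42.3 km², depth = V / A = 12.3 mm.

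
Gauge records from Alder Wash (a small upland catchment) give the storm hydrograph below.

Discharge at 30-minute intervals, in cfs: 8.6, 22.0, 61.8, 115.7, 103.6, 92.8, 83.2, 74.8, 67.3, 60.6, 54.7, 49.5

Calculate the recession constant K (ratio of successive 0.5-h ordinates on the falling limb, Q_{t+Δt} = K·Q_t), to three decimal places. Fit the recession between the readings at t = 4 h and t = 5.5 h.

K ≈ 0.903

Using the recession-limb readings at t = 4 h and t = 5.5 h: Q falls from 67.3 to 49.5 cfs over 3 intervals.
K = (Q₂/Q₁)^(1/3) = (49.5/67.3)^(1/3) = 0.903.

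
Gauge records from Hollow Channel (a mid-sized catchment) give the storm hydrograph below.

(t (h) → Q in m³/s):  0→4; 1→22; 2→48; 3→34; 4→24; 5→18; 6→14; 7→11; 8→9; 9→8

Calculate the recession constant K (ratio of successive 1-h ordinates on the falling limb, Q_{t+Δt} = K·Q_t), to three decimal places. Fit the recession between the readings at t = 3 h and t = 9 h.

K ≈ 0.786

Using the recession-limb readings at t = 3 h and t = 9 h: Q falls from 34 to 8 m³/s over 6 intervals.
K = (Q₂/Q₁)^(1/6) = (8/34)^(1/6) = 0.786.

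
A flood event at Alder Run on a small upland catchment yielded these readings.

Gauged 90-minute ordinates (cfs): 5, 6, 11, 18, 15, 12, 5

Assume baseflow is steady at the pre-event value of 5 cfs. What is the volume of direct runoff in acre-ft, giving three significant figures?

Direct-runoff ordinates (Q − Q_b): 0.0, 1.0, 6.0, 13.0, 10.0, 7.0, 0.0 cfs.
ΣQ_DR = 37.00 cfs.
With Δt = 1.5 h = 5400 s, V = ΣQ_DR · Δt = 37.00 × 5400 = 2.00 × 10^5 ft³ = 4.59 acre-ft.

V ≈ 4.59 acre-ft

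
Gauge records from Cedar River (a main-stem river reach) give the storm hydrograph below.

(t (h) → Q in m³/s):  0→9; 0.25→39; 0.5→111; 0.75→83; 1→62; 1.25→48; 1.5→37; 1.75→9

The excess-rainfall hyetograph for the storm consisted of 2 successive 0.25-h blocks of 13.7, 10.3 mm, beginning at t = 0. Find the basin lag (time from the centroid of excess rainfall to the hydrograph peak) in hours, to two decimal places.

Centroid of excess rainfall: t_c = Σ P_i·t̄_i / ΣP_i = 0.2323 h (block centres at 0.125, 0.375 h).
Hydrograph peak occurs at t = 0.5 h, so basin lag t_L = 0.5 − 0.2323 = 0.27 h.

t_L ≈ 0.27 h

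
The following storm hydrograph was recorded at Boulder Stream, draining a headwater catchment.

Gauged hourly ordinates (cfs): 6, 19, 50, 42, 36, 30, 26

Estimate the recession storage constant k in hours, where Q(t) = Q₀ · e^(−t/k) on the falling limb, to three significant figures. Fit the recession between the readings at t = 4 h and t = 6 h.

k ≈ 6.15 h

On the falling limb, Q drops from 36 to 26 cfs between t = 4 h and t = 6 h (Δt = 2 h).
k = −Δt / ln(Q₂/Q₁) = −2 / ln(26/36) = 6.15 h.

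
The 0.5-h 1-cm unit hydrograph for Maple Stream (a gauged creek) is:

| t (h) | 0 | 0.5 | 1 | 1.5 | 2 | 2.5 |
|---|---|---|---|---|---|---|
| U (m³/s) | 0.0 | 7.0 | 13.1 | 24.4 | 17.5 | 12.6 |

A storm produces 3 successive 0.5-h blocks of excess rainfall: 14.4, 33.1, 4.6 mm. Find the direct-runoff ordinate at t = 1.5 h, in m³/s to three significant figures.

Q ≈ 81.7 m³/s

By discrete convolution, Q_j = Σ (P_i / 10 mm) · U_{j−i}.
At t = 1.5 h (j=3): Q = (14.4/10)·24.4 + (33.1/10)·13.1 + (4.6/10)·7.0 = 81.7 m³/s.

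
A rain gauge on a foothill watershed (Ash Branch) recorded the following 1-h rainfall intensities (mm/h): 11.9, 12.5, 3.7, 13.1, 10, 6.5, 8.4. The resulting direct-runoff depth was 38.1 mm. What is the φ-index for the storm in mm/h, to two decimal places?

Only the 6 blocks with intensity above φ contribute runoff: 11.9, 12.5, 13.1, 10, 6.5, 8.4 mm/h.
Σ(I−φ)·Δt = d  ⇒  (11.9+12.5+13.1+10+6.5+8.4 − 6φ)·1 = 38.1
φ = (62.40 − 38.1/1) / 6 = 4.05 mm/h.

φ ≈ 4.05 mm/h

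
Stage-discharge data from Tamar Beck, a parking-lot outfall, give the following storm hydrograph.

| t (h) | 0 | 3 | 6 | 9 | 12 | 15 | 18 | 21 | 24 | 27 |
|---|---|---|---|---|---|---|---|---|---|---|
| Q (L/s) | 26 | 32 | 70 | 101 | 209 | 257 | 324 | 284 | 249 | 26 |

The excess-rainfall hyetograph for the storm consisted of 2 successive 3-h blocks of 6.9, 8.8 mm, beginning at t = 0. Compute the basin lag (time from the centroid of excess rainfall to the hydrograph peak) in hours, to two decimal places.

t_L ≈ 14.82 h

Centroid of excess rainfall: t_c = Σ P_i·t̄_i / ΣP_i = 3.1815 h (block centres at 1.5, 4.5 h).
Hydrograph peak occurs at t = 18 h, so basin lag t_L = 18 − 3.1815 = 14.82 h.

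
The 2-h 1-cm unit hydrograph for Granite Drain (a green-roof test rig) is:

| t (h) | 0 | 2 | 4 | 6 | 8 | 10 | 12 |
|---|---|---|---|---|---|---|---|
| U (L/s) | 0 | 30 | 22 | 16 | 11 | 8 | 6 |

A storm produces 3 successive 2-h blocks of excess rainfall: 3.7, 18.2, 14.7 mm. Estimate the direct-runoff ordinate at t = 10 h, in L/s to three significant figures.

By discrete convolution, Q_j = Σ (P_i / 10 mm) · U_{j−i}.
At t = 10 h (j=5): Q = (3.7/10)·8 + (18.2/10)·11 + (14.7/10)·16 = 46.5 L/s.

Q ≈ 46.5 L/s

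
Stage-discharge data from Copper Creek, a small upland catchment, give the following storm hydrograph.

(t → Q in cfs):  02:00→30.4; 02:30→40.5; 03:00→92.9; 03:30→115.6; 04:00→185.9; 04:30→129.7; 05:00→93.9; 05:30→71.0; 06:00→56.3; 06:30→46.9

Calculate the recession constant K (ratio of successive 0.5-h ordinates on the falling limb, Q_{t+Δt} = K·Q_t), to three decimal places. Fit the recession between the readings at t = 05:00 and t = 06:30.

Using the recession-limb readings at t = 05:00 and t = 06:30: Q falls from 93.9 to 46.9 cfs over 3 intervals.
K = (Q₂/Q₁)^(1/3) = (46.9/93.9)^(1/3) = 0.793.

K ≈ 0.793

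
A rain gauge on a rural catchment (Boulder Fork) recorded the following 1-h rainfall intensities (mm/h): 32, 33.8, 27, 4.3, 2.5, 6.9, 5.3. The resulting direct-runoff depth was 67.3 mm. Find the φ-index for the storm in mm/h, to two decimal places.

φ ≈ 8.50 mm/h

Only the 3 blocks with intensity above φ contribute runoff: 32, 33.8, 27 mm/h.
Σ(I−φ)·Δt = d  ⇒  (32+33.8+27 − 3φ)·1 = 67.3
φ = (92.80 − 67.3/1) / 3 = 8.50 mm/h.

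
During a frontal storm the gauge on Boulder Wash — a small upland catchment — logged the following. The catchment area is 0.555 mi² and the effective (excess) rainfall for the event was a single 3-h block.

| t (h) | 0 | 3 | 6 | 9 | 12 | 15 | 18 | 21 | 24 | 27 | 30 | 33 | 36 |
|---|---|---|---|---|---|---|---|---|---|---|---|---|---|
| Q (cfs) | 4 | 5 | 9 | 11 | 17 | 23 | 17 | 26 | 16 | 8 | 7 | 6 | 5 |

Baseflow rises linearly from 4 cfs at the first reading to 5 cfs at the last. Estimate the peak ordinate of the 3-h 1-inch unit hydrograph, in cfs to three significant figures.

Direct runoff: 0.00, 0.92, 4.83, 6.75, 12.67, 18.58, 12.50, 21.42, 11.33, 3.25, 2.17, 1.08, 0.00 cfs; ΣQ_DR = 95.50 cfs, peak = 21.42 cfs.
Runoff depth d = ΣQ_DR·Δt / A = 95.50 × 10800 / (0.555 mi²) = 0.7999 in.
The 1-inch UH is the DRH scaled by (1 in)/d, so U_p = 21.42 × 1/0.7999 = 26.8 cfs.

U_p ≈ 26.8 cfs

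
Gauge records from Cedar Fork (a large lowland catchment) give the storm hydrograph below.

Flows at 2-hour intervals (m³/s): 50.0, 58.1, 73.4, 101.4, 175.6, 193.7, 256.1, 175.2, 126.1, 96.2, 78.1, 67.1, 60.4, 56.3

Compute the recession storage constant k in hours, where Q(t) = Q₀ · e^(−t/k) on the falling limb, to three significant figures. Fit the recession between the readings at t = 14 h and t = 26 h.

On the falling limb, Q drops from 175.2 to 56.3 m³/s between t = 14 h and t = 26 h (Δt = 12 h).
k = −Δt / ln(Q₂/Q₁) = −12 / ln(56.3/175.2) = 10.6 h.

k ≈ 10.6 h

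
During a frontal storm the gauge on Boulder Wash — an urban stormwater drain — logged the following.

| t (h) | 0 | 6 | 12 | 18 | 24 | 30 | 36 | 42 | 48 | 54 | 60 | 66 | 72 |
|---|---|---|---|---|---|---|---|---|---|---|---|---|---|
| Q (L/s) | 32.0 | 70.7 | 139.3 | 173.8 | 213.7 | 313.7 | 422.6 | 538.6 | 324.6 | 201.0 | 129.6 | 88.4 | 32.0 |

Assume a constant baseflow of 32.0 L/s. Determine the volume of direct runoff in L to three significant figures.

Direct-runoff ordinates (Q − Q_b): 0.0, 38.7, 107.3, 141.8, 181.7, 281.7, 390.6, 506.6, 292.6, 169.0, 97.6, 56.4, 0.0 L/s.
ΣQ_DR = 2264 L/s.
With Δt = 6 h = 21600 s, V = ΣQ_DR · Δt = 2264 × 21600 = 4.89 × 10^7 L.

V ≈ 4.89 × 10^7 L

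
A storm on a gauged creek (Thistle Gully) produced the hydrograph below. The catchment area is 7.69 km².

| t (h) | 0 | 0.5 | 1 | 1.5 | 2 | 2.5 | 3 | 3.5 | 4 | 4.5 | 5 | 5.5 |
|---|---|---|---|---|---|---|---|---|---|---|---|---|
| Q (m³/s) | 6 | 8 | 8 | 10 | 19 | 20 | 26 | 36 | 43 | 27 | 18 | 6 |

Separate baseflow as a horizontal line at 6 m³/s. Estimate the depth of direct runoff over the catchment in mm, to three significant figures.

Direct runoff: 0.0, 2.0, 2.0, 4.0, 13.0, 14.0, 20.0, 30.0, 37.0, 21.0, 12.0, 0.0 m³/s; ΣQ_DR = 155.0 m³/s.
V = ΣQ_DR · Δt = 155.0 × 1800 s = 2.790 × 10^5 m³.
Over A = 7.69 km², depth = V / A = 36.3 mm.

d ≈ 36.3 mm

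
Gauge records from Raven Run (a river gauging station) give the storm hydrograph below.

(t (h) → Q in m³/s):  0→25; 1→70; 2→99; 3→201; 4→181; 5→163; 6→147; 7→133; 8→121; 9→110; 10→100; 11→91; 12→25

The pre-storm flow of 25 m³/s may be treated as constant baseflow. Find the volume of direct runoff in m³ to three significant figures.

Direct-runoff ordinates (Q − Q_b): 0.0, 45.0, 74.0, 176.0, 156.0, 138.0, 122.0, 108.0, 96.0, 85.0, 75.0, 66.0, 0.0 m³/s.
ΣQ_DR = 1141 m³/s.
With Δt = 1 h = 3600 s, V = ΣQ_DR · Δt = 1141 × 3600 = 4.11 × 10^6 m³.

V ≈ 4.11 × 10^6 m³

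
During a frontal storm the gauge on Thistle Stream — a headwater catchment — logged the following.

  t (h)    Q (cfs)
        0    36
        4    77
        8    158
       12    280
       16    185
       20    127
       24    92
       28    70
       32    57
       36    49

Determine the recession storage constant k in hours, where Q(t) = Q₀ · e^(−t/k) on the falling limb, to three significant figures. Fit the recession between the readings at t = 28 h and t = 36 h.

k ≈ 22.4 h

On the falling limb, Q drops from 70 to 49 cfs between t = 28 h and t = 36 h (Δt = 8 h).
k = −Δt / ln(Q₂/Q₁) = −8 / ln(49/70) = 22.4 h.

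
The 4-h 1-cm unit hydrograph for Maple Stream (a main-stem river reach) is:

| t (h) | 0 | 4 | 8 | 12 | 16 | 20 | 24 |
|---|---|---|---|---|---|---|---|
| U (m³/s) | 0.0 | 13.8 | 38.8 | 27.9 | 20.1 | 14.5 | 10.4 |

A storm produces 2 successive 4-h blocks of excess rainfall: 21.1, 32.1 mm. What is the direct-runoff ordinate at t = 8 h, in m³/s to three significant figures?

Q ≈ 126 m³/s

By discrete convolution, Q_j = Σ (P_i / 10 mm) · U_{j−i}.
At t = 8 h (j=2): Q = (21.1/10)·38.8 + (32.1/10)·13.8 = 126 m³/s.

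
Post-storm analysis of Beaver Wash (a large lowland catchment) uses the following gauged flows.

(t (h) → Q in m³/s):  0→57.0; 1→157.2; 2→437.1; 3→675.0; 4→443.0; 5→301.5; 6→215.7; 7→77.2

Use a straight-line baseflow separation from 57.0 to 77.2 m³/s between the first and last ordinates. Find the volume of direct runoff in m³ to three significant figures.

Direct-runoff ordinates (Q − Q_b): 0.00, 97.31, 374.33, 609.34, 374.46, 230.07, 141.39, 0.00 m³/s.
ΣQ_DR = 1827 m³/s.
With Δt = 1 h = 3600 s, V = ΣQ_DR · Δt = 1827 × 3600 = 6.58 × 10^6 m³.

V ≈ 6.58 × 10^6 m³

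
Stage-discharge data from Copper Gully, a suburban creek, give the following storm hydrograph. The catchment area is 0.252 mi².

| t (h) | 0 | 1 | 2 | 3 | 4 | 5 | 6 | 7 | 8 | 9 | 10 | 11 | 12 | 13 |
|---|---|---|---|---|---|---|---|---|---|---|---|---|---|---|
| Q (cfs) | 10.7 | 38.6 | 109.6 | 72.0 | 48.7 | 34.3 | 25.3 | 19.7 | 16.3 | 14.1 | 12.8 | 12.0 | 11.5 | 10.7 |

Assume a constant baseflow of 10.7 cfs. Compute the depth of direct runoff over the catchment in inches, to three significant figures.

Direct runoff: 0.0, 27.9, 98.9, 61.3, 38.0, 23.6, 14.6, 9.0, 5.6, 3.4, 2.1, 1.3, 0.8, 0.0 cfs; ΣQ_DR = 286.5 cfs.
V = ΣQ_DR · Δt = 286.5 × 3600 s = 1.031 × 10^6 ft³.
Over A = 0.252 mi², depth = V / A = 1.76 in.

d ≈ 1.76 in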